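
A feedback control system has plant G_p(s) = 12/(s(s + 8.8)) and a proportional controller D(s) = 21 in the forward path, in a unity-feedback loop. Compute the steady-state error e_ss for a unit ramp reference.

0.0349

The loop has one pole at the origin (type 1). Velocity error constant K_v = lim_{s→0} s·D(s)G_p(s) = 21·12/8.8 = 28.64.
Steady-state error to a unit ramp: e_ss = 1/K_v = 0.0349.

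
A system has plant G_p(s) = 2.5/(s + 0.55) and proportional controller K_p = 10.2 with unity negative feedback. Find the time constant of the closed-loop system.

τ = 0.0384 s

Closed-loop transfer function: T(s) = K_p·G_p(s)/(1 + K_p·G_p(s)) = 25.5/(s + 0.55 + 25.5) = 25.5/(s + 26.05).
Time constant τ = 1/26.05 = 0.0384 s.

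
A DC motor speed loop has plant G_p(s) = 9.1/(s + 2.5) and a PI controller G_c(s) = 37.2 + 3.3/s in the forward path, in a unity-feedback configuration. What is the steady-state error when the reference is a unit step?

The open loop G_c(s)G_p(s) has a pole at the origin (type 1), so the static position error constant is infinite and e_ss = 1/(1+∞) = 0.

0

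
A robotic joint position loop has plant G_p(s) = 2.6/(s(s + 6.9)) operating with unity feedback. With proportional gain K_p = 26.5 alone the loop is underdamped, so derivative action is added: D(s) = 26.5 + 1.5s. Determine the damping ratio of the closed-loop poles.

Forward path: (26.5 + 1.5s)·2.6/(s(s+6.9)). The closed-loop characteristic equation is s² + (6.9 + 2.6·1.5)s + 2.6·26.5 = 0.
That is s² + 10.8s + 68.9 = 0, so ω_n = 8.301 rad/s and ζ = 10.8/(2·8.301) = 0.6506.

ζ = 0.651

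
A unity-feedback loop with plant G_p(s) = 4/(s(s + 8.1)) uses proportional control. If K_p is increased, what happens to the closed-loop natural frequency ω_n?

increase

ω_n = √(4·K_p), which grows with K_p.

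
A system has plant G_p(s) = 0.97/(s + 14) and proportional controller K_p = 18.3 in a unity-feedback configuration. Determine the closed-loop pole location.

Closed-loop transfer function: T(s) = K_p·G_p(s)/(1 + K_p·G_p(s)) = 17.75/(s + 14 + 17.75) = 17.75/(s + 31.75).
The closed-loop pole is at s = −31.75.

s = -31.75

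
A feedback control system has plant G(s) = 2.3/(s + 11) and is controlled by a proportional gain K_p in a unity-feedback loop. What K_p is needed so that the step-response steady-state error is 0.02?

K_p = 234

For a type-0 loop with proportional control, e_ss = 1/(1 + K_p·G(0)).
G(0) = 0.2091. Require 1/(1 + K_p·0.2091) = 0.02, so 1 + 0.2091·K_p = 50.
K_p = (50 − 1)/0.2091 = 234.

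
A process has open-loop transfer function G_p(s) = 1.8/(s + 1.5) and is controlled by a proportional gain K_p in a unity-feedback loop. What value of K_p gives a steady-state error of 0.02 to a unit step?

K_p = 40.8

Steady-state error for a unit step on this type-0 loop is 1/(1 + K_p·G_p(0)).
G_p(0) = 1.2. Require 1/(1 + K_p·1.2) = 0.02, so 1 + 1.2·K_p = 50.
K_p = (50 − 1)/1.2 = 40.8.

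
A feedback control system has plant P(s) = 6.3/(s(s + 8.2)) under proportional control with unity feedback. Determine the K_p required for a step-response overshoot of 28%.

K_p = 18.9

From %OS = 100·exp(−πζ/√(1−ζ²)) = 28%, ζ = −ln(0.28)/√(π²+ln²(0.28)) = 0.3755.
Characteristic equation s² + 8.2s + 6.3K_p = 0 gives ζ = 8.2/(2√(6.3K_p)).
Setting ζ = 0.3755: √(6.3K_p) = 8.2/(2·0.3755) = 10.92, so K_p = 119.2/6.3 = 18.9.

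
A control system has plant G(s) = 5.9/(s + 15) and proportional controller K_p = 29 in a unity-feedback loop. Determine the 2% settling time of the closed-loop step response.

Closed-loop transfer function: T(s) = K_p·G(s)/(1 + K_p·G(s)) = 171.1/(s + 15 + 171.1) = 171.1/(s + 186.1).
Time constant τ = 1/186.1 = 0.005373 s, so the 2% settling time is about 4τ = 0.0215 s.

T_s ≈ 0.0215 s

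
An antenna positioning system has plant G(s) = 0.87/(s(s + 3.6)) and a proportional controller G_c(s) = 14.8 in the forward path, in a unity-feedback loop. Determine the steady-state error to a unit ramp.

The loop has one pole at the origin (type 1). Velocity error constant K_v = lim_{s→0} s·G_c(s)G(s) = 14.8·0.87/3.6 = 3.577.
Steady-state error to a unit ramp: e_ss = 1/K_v = 0.28.

0.28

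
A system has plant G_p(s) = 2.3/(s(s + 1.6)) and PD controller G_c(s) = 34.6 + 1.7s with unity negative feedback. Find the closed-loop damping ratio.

Forward path: (34.6 + 1.7s)·2.3/(s(s+1.6)). The closed-loop characteristic equation is s² + (1.6 + 2.3·1.7)s + 2.3·34.6 = 0.
That is s² + 5.51s + 79.58 = 0, so ω_n = 8.921 rad/s and ζ = 5.51/(2·8.921) = 0.3088.

ζ = 0.309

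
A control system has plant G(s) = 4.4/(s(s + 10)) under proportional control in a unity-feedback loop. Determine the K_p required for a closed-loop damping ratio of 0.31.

Closed-loop characteristic equation: s² + 10s + K_p·4.4 = 0.
So ω_n = √(4.4K_p) and 2ζω_n = 10, giving ζ = 10/(2√(4.4K_p)).
Setting ζ = 0.31: √(4.4K_p) = 10/(2·0.31) = 16.13, so K_p = 260.1/4.4 = 59.1.

K_p = 59.1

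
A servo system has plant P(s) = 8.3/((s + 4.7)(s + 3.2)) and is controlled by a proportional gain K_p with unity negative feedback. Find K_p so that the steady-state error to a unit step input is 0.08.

K_p = 20.8

Steady-state error for a unit step on this type-0 loop is 1/(1 + K_p·P(0)).
P(0) = 0.5519. Require 1/(1 + K_p·0.5519) = 0.08, so 1 + 0.5519·K_p = 12.5.
K_p = (12.5 − 1)/0.5519 = 20.8.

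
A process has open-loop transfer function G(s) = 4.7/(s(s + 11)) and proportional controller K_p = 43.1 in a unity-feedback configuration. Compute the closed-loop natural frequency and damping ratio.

With unity feedback the closed-loop characteristic equation is s² + 11s + 43.1·4.7 = s² + 11s + 202.6 = 0.
So ω_n² = 202.6 ⇒ ω_n = 14.23 rad/s, and ζ = 11/(2ω_n) = 0.386.

ω_n = 14.2 rad/s, ζ = 0.386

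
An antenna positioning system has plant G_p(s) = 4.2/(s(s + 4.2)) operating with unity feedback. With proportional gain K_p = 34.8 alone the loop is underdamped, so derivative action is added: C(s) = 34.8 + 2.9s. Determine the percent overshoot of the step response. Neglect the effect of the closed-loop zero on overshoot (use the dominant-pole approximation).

5.54%

Forward path: (34.8 + 2.9s)·4.2/(s(s+4.2)). The closed-loop characteristic equation is s² + (4.2 + 4.2·2.9)s + 4.2·34.8 = 0.
That is s² + 16.38s + 146.2 = 0, so ω_n = 12.09 rad/s and ζ = 16.38/(2·12.09) = 0.6774.
%OS = 100·exp(−πζ/√(1−ζ²)) = 5.54%.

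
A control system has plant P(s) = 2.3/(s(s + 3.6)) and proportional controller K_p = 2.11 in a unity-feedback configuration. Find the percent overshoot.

Closed-loop characteristic equation: s² + 3.6s + 4.853 = 0, so ω_n = 2.203 rad/s and ζ = 3.6/(2·2.203) = 0.8171.
%OS = 100·exp(−πζ/√(1−ζ²)) = 100·exp(−π·0.8171/√0.3324) = 1.16%.

1.16%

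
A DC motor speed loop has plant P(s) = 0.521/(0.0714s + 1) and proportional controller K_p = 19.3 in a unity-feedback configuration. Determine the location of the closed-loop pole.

s = -154.8

Closed loop: T(s) = K_p·P/(1+K_p·P) = 10.06/(0.0714s + 1 + 10.06), with pole at s = −(1 + 10.06)/0.0714 = −154.8.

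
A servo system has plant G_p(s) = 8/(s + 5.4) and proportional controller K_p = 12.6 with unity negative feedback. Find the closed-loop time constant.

τ = 0.00942 s

Closed-loop transfer function: T(s) = K_p·G_p(s)/(1 + K_p·G_p(s)) = 100.8/(s + 5.4 + 100.8) = 100.8/(s + 106.2).
Time constant τ = 1/106.2 = 0.00942 s.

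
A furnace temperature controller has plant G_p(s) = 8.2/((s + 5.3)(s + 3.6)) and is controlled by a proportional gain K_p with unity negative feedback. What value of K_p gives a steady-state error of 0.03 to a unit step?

Steady-state error for a unit step on this type-0 loop is 1/(1 + K_p·G_p(0)).
G_p(0) = 0.4298. Require 1/(1 + K_p·0.4298) = 0.03, so 1 + 0.4298·K_p = 33.33.
K_p = (33.33 − 1)/0.4298 = 75.2.

K_p = 75.2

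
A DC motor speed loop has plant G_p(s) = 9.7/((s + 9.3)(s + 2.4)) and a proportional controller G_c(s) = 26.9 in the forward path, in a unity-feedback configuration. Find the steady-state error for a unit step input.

0.0788

The loop is type 0. Static position error constant K_pos = G_c(0)·G_p(0) = 26.9·0.4346 = 11.69.
Steady-state error to a unit step: e_ss = 1/(1+K_pos) = 1/12.69 = 0.0788.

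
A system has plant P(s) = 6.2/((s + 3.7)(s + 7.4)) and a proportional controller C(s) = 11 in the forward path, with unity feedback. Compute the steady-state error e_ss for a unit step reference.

The loop is type 0. Static position error constant K_pos = C(0)·P(0) = 11·0.2264 = 2.491.
Steady-state error to a unit step: e_ss = 1/(1+K_pos) = 1/3.491 = 0.286.

0.286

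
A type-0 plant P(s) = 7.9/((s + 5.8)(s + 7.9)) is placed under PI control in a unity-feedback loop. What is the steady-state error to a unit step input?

0

The PI controller's integrator makes the forward path type 1, so e_ss to a step is zero.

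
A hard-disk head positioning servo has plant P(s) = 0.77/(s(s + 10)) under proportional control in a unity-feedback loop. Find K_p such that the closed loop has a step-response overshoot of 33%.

K_p = 293

From %OS = 100·exp(−πζ/√(1−ζ²)) = 33%, ζ = −ln(0.33)/√(π²+ln²(0.33)) = 0.3328.
Characteristic equation s² + 10s + 0.77K_p = 0 gives ζ = 10/(2√(0.77K_p)).
Setting ζ = 0.3328: √(0.77K_p) = 10/(2·0.3328) = 15.02, so K_p = 225.7/0.77 = 293.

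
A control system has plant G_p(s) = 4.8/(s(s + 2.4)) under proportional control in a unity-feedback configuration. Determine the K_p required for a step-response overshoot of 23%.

From %OS = 100·exp(−πζ/√(1−ζ²)) = 23%, ζ = −ln(0.23)/√(π²+ln²(0.23)) = 0.4237.
Characteristic equation s² + 2.4s + 4.8K_p = 0 gives ζ = 2.4/(2√(4.8K_p)).
Setting ζ = 0.4237: √(4.8K_p) = 2.4/(2·0.4237) = 2.832, so K_p = 8.02/4.8 = 1.67.

K_p = 1.67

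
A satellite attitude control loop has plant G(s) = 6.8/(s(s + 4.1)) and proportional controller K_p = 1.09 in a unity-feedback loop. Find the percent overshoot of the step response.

The closed-loop denominator s² + 4.1s + 7.412 gives ω_n = √7.412 = 2.722 and ζ = 4.1/(2ω_n) = 0.753.
%OS = 100·exp(−πζ/√(1−ζ²)) = 100·exp(−π·0.753/√0.433) = 2.75%.

2.75%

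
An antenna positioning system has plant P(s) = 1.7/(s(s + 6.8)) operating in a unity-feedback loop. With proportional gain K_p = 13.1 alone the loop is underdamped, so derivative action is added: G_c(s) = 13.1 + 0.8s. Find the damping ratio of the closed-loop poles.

Forward path: (13.1 + 0.8s)·1.7/(s(s+6.8)). The closed-loop characteristic equation is s² + (6.8 + 1.7·0.8)s + 1.7·13.1 = 0.
That is s² + 8.16s + 22.27 = 0, so ω_n = 4.719 rad/s and ζ = 8.16/(2·4.719) = 0.8646.

ζ = 0.865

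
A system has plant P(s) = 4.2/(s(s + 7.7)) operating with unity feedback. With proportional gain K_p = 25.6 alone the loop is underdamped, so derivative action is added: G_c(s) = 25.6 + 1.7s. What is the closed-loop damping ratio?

ζ = 0.716

Forward path: (25.6 + 1.7s)·4.2/(s(s+7.7)). The closed-loop characteristic equation is s² + (7.7 + 4.2·1.7)s + 4.2·25.6 = 0.
That is s² + 14.84s + 107.5 = 0, so ω_n = 10.37 rad/s and ζ = 14.84/(2·10.37) = 0.7156.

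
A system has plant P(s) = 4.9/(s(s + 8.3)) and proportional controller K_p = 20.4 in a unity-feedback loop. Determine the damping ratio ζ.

ζ = 0.415

With unity feedback the closed-loop characteristic equation is s² + 8.3s + 20.4·4.9 = s² + 8.3s + 99.96 = 0.
Matching s² + 2ζω_n s + ω_n²: ω_n = √99.96 = 9.998 rad/s and 2ζω_n = 8.3, so ζ = 8.3/(2·9.998) = 0.415.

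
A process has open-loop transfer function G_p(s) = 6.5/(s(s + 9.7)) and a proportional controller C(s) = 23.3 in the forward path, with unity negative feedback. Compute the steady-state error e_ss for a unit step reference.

The open loop C(s)G_p(s) has a pole at the origin (type 1), so the static position error constant is infinite and e_ss = 1/(1+∞) = 0.

0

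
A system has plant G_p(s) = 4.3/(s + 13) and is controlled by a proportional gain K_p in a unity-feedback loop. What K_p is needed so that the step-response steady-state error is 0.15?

For a type-0 loop with proportional control, e_ss = 1/(1 + K_p·G_p(0)).
G_p(0) = 0.3308. Require 1/(1 + K_p·0.3308) = 0.15, so 1 + 0.3308·K_p = 6.667.
K_p = (6.667 − 1)/0.3308 = 17.1.

K_p = 17.1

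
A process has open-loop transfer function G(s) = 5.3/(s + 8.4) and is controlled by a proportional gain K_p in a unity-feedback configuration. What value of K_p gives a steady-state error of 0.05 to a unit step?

K_p = 30.1

For a type-0 loop with proportional control, e_ss = 1/(1 + K_p·G(0)).
G(0) = 0.631. Require 1/(1 + K_p·0.631) = 0.05, so 1 + 0.631·K_p = 20.
K_p = (20 − 1)/0.631 = 30.1.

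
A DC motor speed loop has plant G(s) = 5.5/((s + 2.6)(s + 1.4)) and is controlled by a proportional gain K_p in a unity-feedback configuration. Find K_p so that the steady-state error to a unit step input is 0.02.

K_p = 32.4

Steady-state error for a unit step on this type-0 loop is 1/(1 + K_p·G(0)).
G(0) = 1.511. Require 1/(1 + K_p·1.511) = 0.02, so 1 + 1.511·K_p = 50.
K_p = (50 − 1)/1.511 = 32.4.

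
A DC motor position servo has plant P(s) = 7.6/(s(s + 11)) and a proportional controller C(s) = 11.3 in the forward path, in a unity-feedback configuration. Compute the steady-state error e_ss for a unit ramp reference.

The loop has one pole at the origin (type 1). Velocity error constant K_v = lim_{s→0} s·C(s)P(s) = 11.3·7.6/11 = 7.807.
Steady-state error to a unit ramp: e_ss = 1/K_v = 0.128.

0.128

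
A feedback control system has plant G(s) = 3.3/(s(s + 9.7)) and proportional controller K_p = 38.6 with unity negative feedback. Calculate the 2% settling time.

The closed-loop denominator s² + 9.7s + 127.4 gives ω_n = √127.4 = 11.29 and ζ = 9.7/(2ω_n) = 0.4297.
2% settling time T_s ≈ 4/(ζω_n) = 4/4.85 = 0.825 s.

T_s ≈ 0.825 s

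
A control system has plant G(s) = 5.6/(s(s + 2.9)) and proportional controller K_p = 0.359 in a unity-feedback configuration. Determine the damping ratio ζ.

1 + K_p·G(s) = 0 gives s² + 2.9s + 2.01 = 0.
Matching s² + 2ζω_n s + ω_n²: ω_n = √2.01 = 1.418 rad/s and 2ζω_n = 2.9, so ζ = 2.9/(2·1.418) = 1.02.

ζ = 1.02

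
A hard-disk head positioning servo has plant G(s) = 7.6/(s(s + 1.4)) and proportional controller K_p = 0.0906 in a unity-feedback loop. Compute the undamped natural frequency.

The closed-loop denominator is s(s+1.4) + 0.0906·7.6 = s² + 1.4s + 0.6886.
So ω_n² = 0.6886 ⇒ ω_n = 0.8298 rad/s, and ζ = 1.4/(2ω_n) = 0.844.

ω_n = 0.83 rad/s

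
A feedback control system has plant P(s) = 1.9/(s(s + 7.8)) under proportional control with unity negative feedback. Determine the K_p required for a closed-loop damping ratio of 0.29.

K_p = 95.2

Closed-loop characteristic equation: s² + 7.8s + K_p·1.9 = 0.
So ω_n = √(1.9K_p) and 2ζω_n = 7.8, giving ζ = 7.8/(2√(1.9K_p)).
Setting ζ = 0.29: √(1.9K_p) = 7.8/(2·0.29) = 13.45, so K_p = 180.9/1.9 = 95.2.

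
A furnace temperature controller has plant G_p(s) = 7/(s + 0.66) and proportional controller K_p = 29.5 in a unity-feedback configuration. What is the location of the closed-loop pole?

Closed-loop transfer function: T(s) = K_p·G_p(s)/(1 + K_p·G_p(s)) = 206.5/(s + 0.66 + 206.5) = 206.5/(s + 207.2).
The closed-loop pole is at s = −207.2.

s = -207.2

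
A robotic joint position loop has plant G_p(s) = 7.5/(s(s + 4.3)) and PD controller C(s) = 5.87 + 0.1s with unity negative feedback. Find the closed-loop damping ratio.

ζ = 0.381

Forward path: (5.87 + 0.1s)·7.5/(s(s+4.3)). The closed-loop characteristic equation is s² + (4.3 + 7.5·0.1)s + 7.5·5.87 = 0.
That is s² + 5.05s + 44.02 = 0, so ω_n = 6.635 rad/s and ζ = 5.05/(2·6.635) = 0.3805.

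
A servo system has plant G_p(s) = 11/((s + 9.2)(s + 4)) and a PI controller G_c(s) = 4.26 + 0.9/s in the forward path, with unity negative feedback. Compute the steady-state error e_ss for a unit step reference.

The open loop G_c(s)G_p(s) has a pole at the origin (type 1), so the static position error constant is infinite and e_ss = 1/(1+∞) = 0.

0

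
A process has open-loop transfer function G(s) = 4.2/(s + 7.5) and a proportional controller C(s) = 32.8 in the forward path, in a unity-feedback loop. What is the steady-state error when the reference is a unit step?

0.0516

The loop is type 0. Static position error constant K_pos = C(0)·G(0) = 32.8·0.56 = 18.37.
Steady-state error to a unit step: e_ss = 1/(1+K_pos) = 1/19.37 = 0.0516.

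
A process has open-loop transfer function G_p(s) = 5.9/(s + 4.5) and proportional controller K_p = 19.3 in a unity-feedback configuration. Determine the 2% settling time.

T_s ≈ 0.0338 s

Closed-loop transfer function: T(s) = K_p·G_p(s)/(1 + K_p·G_p(s)) = 113.9/(s + 4.5 + 113.9) = 113.9/(s + 118.4).
Time constant τ = 1/118.4 = 0.008448 s, so the 2% settling time is about 4τ = 0.0338 s.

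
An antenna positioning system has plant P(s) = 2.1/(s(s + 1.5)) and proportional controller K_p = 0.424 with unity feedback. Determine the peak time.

The closed-loop denominator s² + 1.5s + 0.8904 gives ω_n = √0.8904 = 0.9436 and ζ = 1.5/(2ω_n) = 0.7948.
Damped frequency ω_d = ω_n√(1−ζ²) = 0.5726 rad/s, so peak time T_p = π/ω_d = 5.49 s.

T_p = 5.49 s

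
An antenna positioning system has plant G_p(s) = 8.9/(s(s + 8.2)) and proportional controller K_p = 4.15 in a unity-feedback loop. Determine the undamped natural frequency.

With unity feedback the closed-loop characteristic equation is s² + 8.2s + 4.15·8.9 = s² + 8.2s + 36.94 = 0.
So ω_n² = 36.94 ⇒ ω_n = 6.077 rad/s, and ζ = 8.2/(2ω_n) = 0.675.

ω_n = 6.08 rad/s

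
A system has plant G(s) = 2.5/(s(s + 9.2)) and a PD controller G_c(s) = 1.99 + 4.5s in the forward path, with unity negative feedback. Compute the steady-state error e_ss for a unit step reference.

The open loop G_c(s)G(s) has a pole at the origin (type 1), so the static position error constant is infinite and e_ss = 1/(1+∞) = 0.

0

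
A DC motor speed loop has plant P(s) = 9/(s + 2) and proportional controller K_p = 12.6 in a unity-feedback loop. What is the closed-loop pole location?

s = -115.4

Closed-loop transfer function: T(s) = K_p·P(s)/(1 + K_p·P(s)) = 113.4/(s + 2 + 113.4) = 113.4/(s + 115.4).
The closed-loop pole is at s = −115.4.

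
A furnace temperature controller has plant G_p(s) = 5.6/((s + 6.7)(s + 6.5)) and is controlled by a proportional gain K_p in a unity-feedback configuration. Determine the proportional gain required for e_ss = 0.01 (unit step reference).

K_p = 770

For a type-0 loop with proportional control, e_ss = 1/(1 + K_p·G_p(0)).
G_p(0) = 0.1286. Require 1/(1 + K_p·0.1286) = 0.01, so 1 + 0.1286·K_p = 100.
K_p = (100 − 1)/0.1286 = 770.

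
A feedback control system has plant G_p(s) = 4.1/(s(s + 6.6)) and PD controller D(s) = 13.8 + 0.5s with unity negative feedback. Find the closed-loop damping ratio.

ζ = 0.575

Forward path: (13.8 + 0.5s)·4.1/(s(s+6.6)). The closed-loop characteristic equation is s² + (6.6 + 4.1·0.5)s + 4.1·13.8 = 0.
That is s² + 8.65s + 56.58 = 0, so ω_n = 7.522 rad/s and ζ = 8.65/(2·7.522) = 0.575.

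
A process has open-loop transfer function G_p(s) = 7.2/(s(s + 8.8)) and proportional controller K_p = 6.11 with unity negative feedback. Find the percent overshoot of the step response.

6.17%

Closed-loop characteristic equation: s² + 8.8s + 43.99 = 0, so ω_n = 6.633 rad/s and ζ = 8.8/(2·6.633) = 0.6634.
%OS = 100·exp(−πζ/√(1−ζ²)) = 100·exp(−π·0.6634/√0.5599) = 6.17%.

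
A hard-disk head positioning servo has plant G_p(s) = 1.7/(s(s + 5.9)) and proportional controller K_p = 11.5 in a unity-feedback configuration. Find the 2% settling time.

T_s ≈ 1.36 s

Closed-loop characteristic equation: s² + 5.9s + 19.55 = 0, so ω_n = 4.422 rad/s and ζ = 5.9/(2·4.422) = 0.6672.
2% settling time T_s ≈ 4/(ζω_n) = 4/2.95 = 1.36 s.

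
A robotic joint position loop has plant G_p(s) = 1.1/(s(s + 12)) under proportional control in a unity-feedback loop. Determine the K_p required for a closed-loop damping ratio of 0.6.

Closed-loop characteristic equation: s² + 12s + K_p·1.1 = 0.
So ω_n = √(1.1K_p) and 2ζω_n = 12, giving ζ = 12/(2√(1.1K_p)).
Setting ζ = 0.6: √(1.1K_p) = 12/(2·0.6) = 10, so K_p = 100/1.1 = 90.9.

K_p = 90.9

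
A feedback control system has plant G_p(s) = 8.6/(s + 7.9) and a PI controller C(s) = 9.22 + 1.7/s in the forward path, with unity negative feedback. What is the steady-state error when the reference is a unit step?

0

The open loop C(s)G_p(s) has a pole at the origin (type 1), so the static position error constant is infinite and e_ss = 1/(1+∞) = 0.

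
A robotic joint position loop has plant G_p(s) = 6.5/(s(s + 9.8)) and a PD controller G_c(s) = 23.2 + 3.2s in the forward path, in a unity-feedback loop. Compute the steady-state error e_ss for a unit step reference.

The open loop G_c(s)G_p(s) has a pole at the origin (type 1), so the static position error constant is infinite and e_ss = 1/(1+∞) = 0.

0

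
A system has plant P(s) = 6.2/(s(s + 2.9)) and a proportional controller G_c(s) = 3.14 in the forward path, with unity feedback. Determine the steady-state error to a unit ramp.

The loop has one pole at the origin (type 1). Velocity error constant K_v = lim_{s→0} s·G_c(s)P(s) = 3.14·6.2/2.9 = 6.713.
Steady-state error to a unit ramp: e_ss = 1/K_v = 0.149.

0.149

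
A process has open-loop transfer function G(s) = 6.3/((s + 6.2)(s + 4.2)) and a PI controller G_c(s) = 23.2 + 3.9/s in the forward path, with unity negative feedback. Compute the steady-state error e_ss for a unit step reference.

0

The open loop G_c(s)G(s) has a pole at the origin (type 1), so the static position error constant is infinite and e_ss = 1/(1+∞) = 0.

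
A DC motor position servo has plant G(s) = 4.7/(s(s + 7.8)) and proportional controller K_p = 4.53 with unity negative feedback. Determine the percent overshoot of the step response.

0.695%

The closed-loop denominator s² + 7.8s + 21.29 gives ω_n = √21.29 = 4.614 and ζ = 7.8/(2ω_n) = 0.8452.
%OS = 100·exp(−πζ/√(1−ζ²)) = 100·exp(−π·0.8452/√0.2856) = 0.695%.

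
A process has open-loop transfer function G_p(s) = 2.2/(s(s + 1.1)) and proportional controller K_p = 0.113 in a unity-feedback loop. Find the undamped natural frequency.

ω_n = 0.499 rad/s

With unity feedback the closed-loop characteristic equation is s² + 1.1s + 0.113·2.2 = s² + 1.1s + 0.2486 = 0.
So ω_n² = 0.2486 ⇒ ω_n = 0.4986 rad/s, and ζ = 1.1/(2ω_n) = 1.1.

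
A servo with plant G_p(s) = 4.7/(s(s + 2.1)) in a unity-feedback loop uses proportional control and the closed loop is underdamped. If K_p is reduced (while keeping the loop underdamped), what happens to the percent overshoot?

ζ = 2.1/(2√(4.7K_p)) rises as K_p falls; higher damping means less overshoot.

decrease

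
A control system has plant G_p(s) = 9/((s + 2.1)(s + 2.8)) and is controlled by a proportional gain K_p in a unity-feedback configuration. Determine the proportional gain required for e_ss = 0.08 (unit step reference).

The loop is type 0, so e_ss(step) = 1/(1 + K_pos) with K_pos = K_p·G_p(0).
G_p(0) = 1.531. Require 1/(1 + K_p·1.531) = 0.08, so 1 + 1.531·K_p = 12.5.
K_p = (12.5 − 1)/1.531 = 7.51.

K_p = 7.51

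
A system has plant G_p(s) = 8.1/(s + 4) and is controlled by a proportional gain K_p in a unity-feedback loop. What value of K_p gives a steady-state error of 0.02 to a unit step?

K_p = 24.2

Steady-state error for a unit step on this type-0 loop is 1/(1 + K_p·G_p(0)).
G_p(0) = 2.025. Require 1/(1 + K_p·2.025) = 0.02, so 1 + 2.025·K_p = 50.
K_p = (50 − 1)/2.025 = 24.2.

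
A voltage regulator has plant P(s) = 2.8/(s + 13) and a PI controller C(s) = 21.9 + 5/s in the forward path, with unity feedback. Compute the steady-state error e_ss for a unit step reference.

0

The open loop C(s)P(s) has a pole at the origin (type 1), so the static position error constant is infinite and e_ss = 1/(1+∞) = 0.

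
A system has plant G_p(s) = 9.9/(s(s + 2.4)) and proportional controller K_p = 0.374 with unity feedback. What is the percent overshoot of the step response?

8.16%

The closed-loop denominator s² + 2.4s + 3.703 gives ω_n = √3.703 = 1.924 and ζ = 2.4/(2ω_n) = 0.6236.
%OS = 100·exp(−πζ/√(1−ζ²)) = 100·exp(−π·0.6236/√0.6111) = 8.16%.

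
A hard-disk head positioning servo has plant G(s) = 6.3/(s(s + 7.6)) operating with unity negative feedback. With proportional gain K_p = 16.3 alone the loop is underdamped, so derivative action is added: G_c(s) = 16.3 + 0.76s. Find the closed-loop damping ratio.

Forward path: (16.3 + 0.76s)·6.3/(s(s+7.6)). The closed-loop characteristic equation is s² + (7.6 + 6.3·0.76)s + 6.3·16.3 = 0.
That is s² + 12.39s + 102.7 = 0, so ω_n = 10.13 rad/s and ζ = 12.39/(2·10.13) = 0.6112.

ζ = 0.611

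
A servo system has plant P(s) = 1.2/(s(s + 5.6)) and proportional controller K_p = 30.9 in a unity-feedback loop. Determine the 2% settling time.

From 1 + K_pP(s) = 0: s² + 5.6s + 37.08 = 0 ⇒ ω_n = 6.089, ζ = 0.4598.
2% settling time T_s ≈ 4/(ζω_n) = 4/2.8 = 1.43 s.

T_s ≈ 1.43 s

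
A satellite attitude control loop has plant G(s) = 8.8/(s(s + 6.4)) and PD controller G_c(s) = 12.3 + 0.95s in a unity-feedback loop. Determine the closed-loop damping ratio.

Forward path: (12.3 + 0.95s)·8.8/(s(s+6.4)). The closed-loop characteristic equation is s² + (6.4 + 8.8·0.95)s + 8.8·12.3 = 0.
That is s² + 14.76s + 108.2 = 0, so ω_n = 10.4 rad/s and ζ = 14.76/(2·10.4) = 0.7094.

ζ = 0.709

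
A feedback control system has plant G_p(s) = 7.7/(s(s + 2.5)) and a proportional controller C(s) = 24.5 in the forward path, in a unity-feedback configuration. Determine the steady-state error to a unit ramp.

The loop has one pole at the origin (type 1). Velocity error constant K_v = lim_{s→0} s·C(s)G_p(s) = 24.5·7.7/2.5 = 75.46.
Steady-state error to a unit ramp: e_ss = 1/K_v = 0.0133.

0.0133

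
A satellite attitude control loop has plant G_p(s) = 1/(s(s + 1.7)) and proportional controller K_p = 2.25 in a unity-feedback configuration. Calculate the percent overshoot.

11.5%

From 1 + K_pG_p(s) = 0: s² + 1.7s + 2.25 = 0 ⇒ ω_n = 1.5, ζ = 0.5667.
%OS = 100·exp(−πζ/√(1−ζ²)) = 100·exp(−π·0.5667/√0.6789) = 11.5%.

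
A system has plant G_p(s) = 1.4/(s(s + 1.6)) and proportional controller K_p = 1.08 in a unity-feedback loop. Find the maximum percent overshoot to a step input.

The closed-loop denominator s² + 1.6s + 1.512 gives ω_n = √1.512 = 1.23 and ζ = 1.6/(2ω_n) = 0.6506.
%OS = 100·exp(−πζ/√(1−ζ²)) = 100·exp(−π·0.6506/√0.5767) = 6.78%.

6.78%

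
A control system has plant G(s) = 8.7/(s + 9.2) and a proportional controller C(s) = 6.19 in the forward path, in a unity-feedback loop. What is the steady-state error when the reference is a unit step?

0.146

The loop is type 0. Static position error constant K_pos = C(0)·G(0) = 6.19·0.9457 = 5.854.
Steady-state error to a unit step: e_ss = 1/(1+K_pos) = 1/6.854 = 0.146.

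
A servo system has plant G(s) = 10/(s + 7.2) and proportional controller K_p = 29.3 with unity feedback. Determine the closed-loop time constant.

τ = 0.00333 s

Closed-loop transfer function: T(s) = K_p·G(s)/(1 + K_p·G(s)) = 293/(s + 7.2 + 293) = 293/(s + 300.2).
Time constant τ = 1/300.2 = 0.00333 s.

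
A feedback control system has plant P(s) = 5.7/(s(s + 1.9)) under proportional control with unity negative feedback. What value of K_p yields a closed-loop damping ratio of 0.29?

Closed-loop characteristic equation: s² + 1.9s + K_p·5.7 = 0.
So ω_n = √(5.7K_p) and 2ζω_n = 1.9, giving ζ = 1.9/(2√(5.7K_p)).
Setting ζ = 0.29: √(5.7K_p) = 1.9/(2·0.29) = 3.276, so K_p = 10.73/5.7 = 1.88.

K_p = 1.88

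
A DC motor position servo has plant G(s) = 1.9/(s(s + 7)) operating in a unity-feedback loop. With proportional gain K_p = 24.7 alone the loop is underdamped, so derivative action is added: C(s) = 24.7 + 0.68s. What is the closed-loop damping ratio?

Forward path: (24.7 + 0.68s)·1.9/(s(s+7)). The closed-loop characteristic equation is s² + (7 + 1.9·0.68)s + 1.9·24.7 = 0.
That is s² + 8.292s + 46.93 = 0, so ω_n = 6.851 rad/s and ζ = 8.292/(2·6.851) = 0.6052.

ζ = 0.605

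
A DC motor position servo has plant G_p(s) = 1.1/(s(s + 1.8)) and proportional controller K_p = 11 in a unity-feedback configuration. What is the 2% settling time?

The closed-loop denominator s² + 1.8s + 12.1 gives ω_n = √12.1 = 3.479 and ζ = 1.8/(2ω_n) = 0.2587.
2% settling time T_s ≈ 4/(ζω_n) = 4/0.9 = 4.44 s.

T_s ≈ 4.44 s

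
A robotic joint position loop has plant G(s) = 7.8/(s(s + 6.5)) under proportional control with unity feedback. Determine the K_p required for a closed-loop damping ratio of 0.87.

Closed-loop characteristic equation: s² + 6.5s + K_p·7.8 = 0.
So ω_n = √(7.8K_p) and 2ζω_n = 6.5, giving ζ = 6.5/(2√(7.8K_p)).
Setting ζ = 0.87: √(7.8K_p) = 6.5/(2·0.87) = 3.736, so K_p = 13.95/7.8 = 1.79.

K_p = 1.79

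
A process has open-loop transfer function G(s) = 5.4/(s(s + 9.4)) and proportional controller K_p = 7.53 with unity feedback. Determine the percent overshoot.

From 1 + K_pG(s) = 0: s² + 9.4s + 40.66 = 0 ⇒ ω_n = 6.377, ζ = 0.7371.
%OS = 100·exp(−πζ/√(1−ζ²)) = 100·exp(−π·0.7371/√0.4567) = 3.25%.

3.25%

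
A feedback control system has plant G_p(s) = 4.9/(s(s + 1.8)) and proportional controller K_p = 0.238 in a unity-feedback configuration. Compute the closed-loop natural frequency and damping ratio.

ω_n = 1.08 rad/s, ζ = 0.833

With unity feedback the closed-loop characteristic equation is s² + 1.8s + 0.238·4.9 = s² + 1.8s + 1.166 = 0.
Matching s² + 2ζω_n s + ω_n²: ω_n = √1.166 = 1.08 rad/s and 2ζω_n = 1.8, so ζ = 1.8/(2·1.08) = 0.833.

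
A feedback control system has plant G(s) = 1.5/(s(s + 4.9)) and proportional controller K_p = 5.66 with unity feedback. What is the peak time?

Closed-loop characteristic equation: s² + 4.9s + 8.49 = 0, so ω_n = 2.914 rad/s and ζ = 4.9/(2·2.914) = 0.8408.
Damped frequency ω_d = ω_n√(1−ζ²) = 1.577 rad/s, so peak time T_p = π/ω_d = 1.99 s.

T_p = 1.99 s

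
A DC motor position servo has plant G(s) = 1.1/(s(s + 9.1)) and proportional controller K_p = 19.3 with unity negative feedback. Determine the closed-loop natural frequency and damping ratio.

ω_n = 4.61 rad/s, ζ = 0.987

The closed-loop denominator is s(s+9.1) + 19.3·1.1 = s² + 9.1s + 21.23.
Matching s² + 2ζω_n s + ω_n²: ω_n = √21.23 = 4.608 rad/s and 2ζω_n = 9.1, so ζ = 9.1/(2·4.608) = 0.987.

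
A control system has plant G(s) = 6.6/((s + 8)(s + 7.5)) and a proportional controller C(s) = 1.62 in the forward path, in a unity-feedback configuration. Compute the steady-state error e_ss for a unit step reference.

0.849

The loop is type 0. Static position error constant K_pos = C(0)·G(0) = 1.62·0.11 = 0.1782.
Steady-state error to a unit step: e_ss = 1/(1+K_pos) = 1/1.178 = 0.849.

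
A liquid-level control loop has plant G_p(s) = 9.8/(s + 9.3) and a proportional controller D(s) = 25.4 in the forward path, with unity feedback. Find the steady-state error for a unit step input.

The loop is type 0. Static position error constant K_pos = D(0)·G_p(0) = 25.4·1.054 = 26.77.
Steady-state error to a unit step: e_ss = 1/(1+K_pos) = 1/27.77 = 0.036.

0.036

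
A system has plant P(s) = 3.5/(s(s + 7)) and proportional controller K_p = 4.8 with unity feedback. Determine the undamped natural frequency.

ω_n = 4.1 rad/s

The closed-loop denominator is s(s+7) + 4.8·3.5 = s² + 7s + 16.8.
Matching s² + 2ζω_n s + ω_n²: ω_n = √16.8 = 4.099 rad/s and 2ζω_n = 7, so ζ = 7/(2·4.099) = 0.854.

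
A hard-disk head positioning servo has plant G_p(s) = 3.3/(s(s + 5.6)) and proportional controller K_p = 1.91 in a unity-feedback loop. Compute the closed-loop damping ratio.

The closed-loop denominator is s(s+5.6) + 1.91·3.3 = s² + 5.6s + 6.303.
Matching s² + 2ζω_n s + ω_n²: ω_n = √6.303 = 2.511 rad/s and 2ζω_n = 5.6, so ζ = 5.6/(2·2.511) = 1.12.

ζ = 1.12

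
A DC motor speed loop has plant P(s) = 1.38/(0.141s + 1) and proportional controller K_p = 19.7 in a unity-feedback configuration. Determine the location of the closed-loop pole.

s = -199.9

Closed loop: T(s) = K_p·P/(1+K_p·P) = 27.19/(0.141s + 1 + 27.19), with pole at s = −(1 + 27.19)/0.141 = −199.9.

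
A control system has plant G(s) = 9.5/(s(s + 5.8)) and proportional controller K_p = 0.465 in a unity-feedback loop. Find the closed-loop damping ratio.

1 + K_p·G(s) = 0 gives s² + 5.8s + 4.418 = 0.
Matching s² + 2ζω_n s + ω_n²: ω_n = √4.418 = 2.102 rad/s and 2ζω_n = 5.8, so ζ = 5.8/(2·2.102) = 1.38.

ζ = 1.38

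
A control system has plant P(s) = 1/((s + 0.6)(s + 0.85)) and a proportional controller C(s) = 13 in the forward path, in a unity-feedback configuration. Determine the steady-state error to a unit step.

The loop is type 0. Static position error constant K_pos = C(0)·P(0) = 13·1.961 = 25.49.
Steady-state error to a unit step: e_ss = 1/(1+K_pos) = 1/26.49 = 0.0377.

0.0377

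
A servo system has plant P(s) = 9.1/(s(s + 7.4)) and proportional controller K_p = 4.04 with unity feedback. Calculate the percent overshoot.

From 1 + K_pP(s) = 0: s² + 7.4s + 36.76 = 0 ⇒ ω_n = 6.063, ζ = 0.6102.
%OS = 100·exp(−πζ/√(1−ζ²)) = 100·exp(−π·0.6102/√0.6276) = 8.89%.

8.89%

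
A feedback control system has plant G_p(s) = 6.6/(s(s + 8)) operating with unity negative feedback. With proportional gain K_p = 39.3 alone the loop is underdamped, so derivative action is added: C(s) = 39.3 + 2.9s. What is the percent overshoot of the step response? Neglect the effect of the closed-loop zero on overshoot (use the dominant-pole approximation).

0.734%

Forward path: (39.3 + 2.9s)·6.6/(s(s+8)). The closed-loop characteristic equation is s² + (8 + 6.6·2.9)s + 6.6·39.3 = 0.
That is s² + 27.14s + 259.4 = 0, so ω_n = 16.11 rad/s and ζ = 27.14/(2·16.11) = 0.8426.
%OS = 100·exp(−πζ/√(1−ζ²)) = 0.734%.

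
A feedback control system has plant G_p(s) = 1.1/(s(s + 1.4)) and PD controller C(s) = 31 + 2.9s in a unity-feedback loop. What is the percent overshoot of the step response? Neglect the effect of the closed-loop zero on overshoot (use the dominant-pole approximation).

Forward path: (31 + 2.9s)·1.1/(s(s+1.4)). The closed-loop characteristic equation is s² + (1.4 + 1.1·2.9)s + 1.1·31 = 0.
That is s² + 4.59s + 34.1 = 0, so ω_n = 5.84 rad/s and ζ = 4.59/(2·5.84) = 0.393.
%OS = 100·exp(−πζ/√(1−ζ²)) = 26.1%.

26.1%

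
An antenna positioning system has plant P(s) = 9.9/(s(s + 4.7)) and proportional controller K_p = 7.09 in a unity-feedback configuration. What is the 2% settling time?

T_s ≈ 1.7 s

Closed-loop characteristic equation: s² + 4.7s + 70.19 = 0, so ω_n = 8.378 rad/s and ζ = 4.7/(2·8.378) = 0.2805.
2% settling time T_s ≈ 4/(ζω_n) = 4/2.35 = 1.7 s.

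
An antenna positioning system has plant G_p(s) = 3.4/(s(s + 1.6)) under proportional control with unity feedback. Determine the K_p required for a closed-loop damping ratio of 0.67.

Closed-loop characteristic equation: s² + 1.6s + K_p·3.4 = 0.
So ω_n = √(3.4K_p) and 2ζω_n = 1.6, giving ζ = 1.6/(2√(3.4K_p)).
Setting ζ = 0.67: √(3.4K_p) = 1.6/(2·0.67) = 1.194, so K_p = 1.426/3.4 = 0.419.

K_p = 0.419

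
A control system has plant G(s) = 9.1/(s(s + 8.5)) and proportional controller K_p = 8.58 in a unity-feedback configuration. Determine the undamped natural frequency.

The closed-loop denominator is s(s+8.5) + 8.58·9.1 = s² + 8.5s + 78.08.
So ω_n² = 78.08 ⇒ ω_n = 8.836 rad/s, and ζ = 8.5/(2ω_n) = 0.481.

ω_n = 8.84 rad/s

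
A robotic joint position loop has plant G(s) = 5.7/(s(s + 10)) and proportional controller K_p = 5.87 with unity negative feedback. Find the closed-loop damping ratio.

1 + K_p·G(s) = 0 gives s² + 10s + 33.46 = 0.
Matching s² + 2ζω_n s + ω_n²: ω_n = √33.46 = 5.784 rad/s and 2ζω_n = 10, so ζ = 10/(2·5.784) = 0.864.

ζ = 0.864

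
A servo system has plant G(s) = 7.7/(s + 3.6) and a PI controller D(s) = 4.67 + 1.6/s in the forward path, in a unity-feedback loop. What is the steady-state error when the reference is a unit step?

The open loop D(s)G(s) has a pole at the origin (type 1), so the static position error constant is infinite and e_ss = 1/(1+∞) = 0.

0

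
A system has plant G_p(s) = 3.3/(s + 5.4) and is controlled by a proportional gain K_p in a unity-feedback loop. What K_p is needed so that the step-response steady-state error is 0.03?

K_p = 52.9

The loop is type 0, so e_ss(step) = 1/(1 + K_pos) with K_pos = K_p·G_p(0).
G_p(0) = 0.6111. Require 1/(1 + K_p·0.6111) = 0.03, so 1 + 0.6111·K_p = 33.33.
K_p = (33.33 − 1)/0.6111 = 52.9.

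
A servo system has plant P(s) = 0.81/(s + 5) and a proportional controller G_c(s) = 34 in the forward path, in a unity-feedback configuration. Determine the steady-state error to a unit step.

0.154

The loop is type 0. Static position error constant K_pos = G_c(0)·P(0) = 34·0.162 = 5.508.
Steady-state error to a unit step: e_ss = 1/(1+K_pos) = 1/6.508 = 0.154.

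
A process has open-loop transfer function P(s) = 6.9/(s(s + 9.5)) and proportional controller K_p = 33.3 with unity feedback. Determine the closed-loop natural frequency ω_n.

ω_n = 15.2 rad/s

With unity feedback the closed-loop characteristic equation is s² + 9.5s + 33.3·6.9 = s² + 9.5s + 229.8 = 0.
Matching s² + 2ζω_n s + ω_n²: ω_n = √229.8 = 15.16 rad/s and 2ζω_n = 9.5, so ζ = 9.5/(2·15.16) = 0.313.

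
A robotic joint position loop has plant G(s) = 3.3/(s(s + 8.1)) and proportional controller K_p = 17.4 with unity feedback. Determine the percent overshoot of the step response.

The closed-loop denominator s² + 8.1s + 57.42 gives ω_n = √57.42 = 7.578 and ζ = 8.1/(2ω_n) = 0.5345.
%OS = 100·exp(−πζ/√(1−ζ²)) = 100·exp(−π·0.5345/√0.7143) = 13.7%.

13.7%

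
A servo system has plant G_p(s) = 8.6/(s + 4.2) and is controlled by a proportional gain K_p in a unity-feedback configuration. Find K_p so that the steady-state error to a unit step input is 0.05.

Steady-state error for a unit step on this type-0 loop is 1/(1 + K_p·G_p(0)).
G_p(0) = 2.048. Require 1/(1 + K_p·2.048) = 0.05, so 1 + 2.048·K_p = 20.
K_p = (20 − 1)/2.048 = 9.28.

K_p = 9.28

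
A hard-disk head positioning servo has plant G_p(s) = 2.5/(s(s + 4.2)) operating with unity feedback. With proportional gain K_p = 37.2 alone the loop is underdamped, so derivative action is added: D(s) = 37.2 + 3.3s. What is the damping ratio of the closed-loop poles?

Forward path: (37.2 + 3.3s)·2.5/(s(s+4.2)). The closed-loop characteristic equation is s² + (4.2 + 2.5·3.3)s + 2.5·37.2 = 0.
That is s² + 12.45s + 93 = 0, so ω_n = 9.644 rad/s and ζ = 12.45/(2·9.644) = 0.6455.

ζ = 0.646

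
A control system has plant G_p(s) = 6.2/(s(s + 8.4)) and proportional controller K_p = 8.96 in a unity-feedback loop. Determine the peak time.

From 1 + K_pG_p(s) = 0: s² + 8.4s + 55.55 = 0 ⇒ ω_n = 7.453, ζ = 0.5635.
Damped frequency ω_d = ω_n√(1−ζ²) = 6.157 rad/s, so peak time T_p = π/ω_d = 0.51 s.

T_p = 0.51 s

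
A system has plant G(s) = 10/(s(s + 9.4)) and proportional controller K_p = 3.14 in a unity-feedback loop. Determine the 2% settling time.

From 1 + K_pG(s) = 0: s² + 9.4s + 31.4 = 0 ⇒ ω_n = 5.604, ζ = 0.8388.
2% settling time T_s ≈ 4/(ζω_n) = 4/4.7 = 0.851 s.

T_s ≈ 0.851 s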